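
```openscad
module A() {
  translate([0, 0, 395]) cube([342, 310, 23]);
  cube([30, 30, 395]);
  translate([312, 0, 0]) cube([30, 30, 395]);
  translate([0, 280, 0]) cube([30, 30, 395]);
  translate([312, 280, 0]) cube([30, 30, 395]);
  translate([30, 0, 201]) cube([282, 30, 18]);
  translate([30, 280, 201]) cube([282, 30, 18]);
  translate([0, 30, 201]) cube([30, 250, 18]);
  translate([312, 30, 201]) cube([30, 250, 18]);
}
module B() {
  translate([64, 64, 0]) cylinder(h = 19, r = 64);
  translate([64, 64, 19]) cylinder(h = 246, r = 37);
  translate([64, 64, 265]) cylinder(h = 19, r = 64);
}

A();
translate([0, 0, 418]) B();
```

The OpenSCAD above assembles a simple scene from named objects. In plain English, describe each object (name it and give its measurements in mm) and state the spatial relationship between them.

A is a four-legged stool. The seat is a 342×310×23 mm slab whose top surface is at z = 418 mm; four square legs, each 30×30 mm in cross-section, run from the floor (z = 0) to the underside of the seat, each flush with a corner of the seat. Four stretchers, 30 mm wide and 18 mm tall, connect adjacent legs with their undersides at z = 201 mm, each running between the inner faces of the legs it joins and aligned with the legs' outer faces on the other axis.

B is a spool: two coaxial disc flanges of radius 64 mm and thickness 19 mm, joined by a core cylinder of radius 37 mm and height 246 mm. The lower flange rests on z = 0 and the three cylinders share a vertical axis.

The spool is on top of the stool.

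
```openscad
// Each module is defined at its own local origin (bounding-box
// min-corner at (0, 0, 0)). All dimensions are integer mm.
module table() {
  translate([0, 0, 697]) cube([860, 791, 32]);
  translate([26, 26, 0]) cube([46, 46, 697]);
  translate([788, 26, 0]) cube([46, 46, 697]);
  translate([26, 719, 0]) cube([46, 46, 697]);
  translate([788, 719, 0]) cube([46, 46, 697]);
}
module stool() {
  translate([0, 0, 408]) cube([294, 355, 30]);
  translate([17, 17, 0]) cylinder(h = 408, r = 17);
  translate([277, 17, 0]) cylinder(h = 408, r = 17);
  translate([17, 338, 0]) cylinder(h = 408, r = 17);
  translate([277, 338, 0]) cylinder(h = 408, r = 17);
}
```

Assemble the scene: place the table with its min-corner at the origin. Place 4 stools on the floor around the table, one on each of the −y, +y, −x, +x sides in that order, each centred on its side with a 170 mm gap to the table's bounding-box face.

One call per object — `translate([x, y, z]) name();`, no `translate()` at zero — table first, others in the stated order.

table();
translate([283, -525, 0]) stool();
translate([283, 961, 0]) stool();
translate([-464, 218, 0]) stool();
translate([1030, 218, 0]) stool();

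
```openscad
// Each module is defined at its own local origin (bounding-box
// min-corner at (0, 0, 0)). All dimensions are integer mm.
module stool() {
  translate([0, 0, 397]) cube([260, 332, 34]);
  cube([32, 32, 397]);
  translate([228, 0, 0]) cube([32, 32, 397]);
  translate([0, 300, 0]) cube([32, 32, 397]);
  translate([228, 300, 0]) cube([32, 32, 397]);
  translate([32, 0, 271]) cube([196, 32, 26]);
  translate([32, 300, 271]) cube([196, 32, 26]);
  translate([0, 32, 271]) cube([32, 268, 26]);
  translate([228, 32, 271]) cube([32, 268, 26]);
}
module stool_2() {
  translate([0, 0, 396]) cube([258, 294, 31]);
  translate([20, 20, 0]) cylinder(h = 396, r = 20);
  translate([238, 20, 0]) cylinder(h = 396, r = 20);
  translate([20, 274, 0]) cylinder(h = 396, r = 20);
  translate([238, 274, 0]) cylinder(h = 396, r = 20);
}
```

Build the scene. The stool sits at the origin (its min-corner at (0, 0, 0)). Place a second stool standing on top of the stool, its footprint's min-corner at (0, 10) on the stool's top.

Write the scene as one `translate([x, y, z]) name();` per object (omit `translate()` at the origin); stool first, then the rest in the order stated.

stool();
translate([0, 10, 431]) stool_2();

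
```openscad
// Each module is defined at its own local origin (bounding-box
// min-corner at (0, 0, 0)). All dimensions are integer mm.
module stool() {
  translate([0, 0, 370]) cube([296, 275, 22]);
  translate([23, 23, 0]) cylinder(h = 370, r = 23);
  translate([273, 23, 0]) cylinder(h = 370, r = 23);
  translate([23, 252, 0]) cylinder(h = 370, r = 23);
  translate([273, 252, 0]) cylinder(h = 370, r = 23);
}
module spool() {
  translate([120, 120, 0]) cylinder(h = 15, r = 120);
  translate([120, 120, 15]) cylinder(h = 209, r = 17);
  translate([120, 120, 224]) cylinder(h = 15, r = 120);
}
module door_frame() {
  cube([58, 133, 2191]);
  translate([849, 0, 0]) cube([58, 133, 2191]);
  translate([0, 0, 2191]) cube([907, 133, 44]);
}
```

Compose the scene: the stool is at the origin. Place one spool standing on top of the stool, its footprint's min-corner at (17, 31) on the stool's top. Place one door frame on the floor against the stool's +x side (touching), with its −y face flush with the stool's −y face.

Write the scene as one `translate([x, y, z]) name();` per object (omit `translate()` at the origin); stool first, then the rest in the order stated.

stool();
translate([17, 31, 392]) spool();
translate([296, 0, 0]) door_frame();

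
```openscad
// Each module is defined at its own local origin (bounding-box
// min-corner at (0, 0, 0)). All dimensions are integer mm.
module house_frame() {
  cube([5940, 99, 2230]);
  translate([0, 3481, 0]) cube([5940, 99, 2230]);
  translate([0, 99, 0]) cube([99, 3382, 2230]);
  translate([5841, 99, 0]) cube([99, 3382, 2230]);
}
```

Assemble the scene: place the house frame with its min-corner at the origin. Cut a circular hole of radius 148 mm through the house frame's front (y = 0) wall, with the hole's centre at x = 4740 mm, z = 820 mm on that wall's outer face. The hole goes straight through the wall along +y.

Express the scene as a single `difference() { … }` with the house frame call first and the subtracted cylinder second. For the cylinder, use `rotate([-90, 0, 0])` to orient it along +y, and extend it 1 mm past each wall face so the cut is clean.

difference() {
  house_frame();
  translate([4740, -1, 820]) rotate([-90, 0, 0]) cylinder(h = 101, r = 148);
}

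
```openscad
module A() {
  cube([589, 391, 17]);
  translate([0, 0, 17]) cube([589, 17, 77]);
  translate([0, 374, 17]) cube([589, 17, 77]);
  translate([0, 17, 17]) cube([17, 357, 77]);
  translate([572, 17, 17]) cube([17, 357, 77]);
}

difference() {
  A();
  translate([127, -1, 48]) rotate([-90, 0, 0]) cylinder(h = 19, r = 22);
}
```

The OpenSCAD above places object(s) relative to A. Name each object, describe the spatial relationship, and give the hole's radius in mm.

A is an open box. The open box has a circular hole through its front wall. The hole's radius is 22 mm.

The subtracted cylinder has r = 22 mm.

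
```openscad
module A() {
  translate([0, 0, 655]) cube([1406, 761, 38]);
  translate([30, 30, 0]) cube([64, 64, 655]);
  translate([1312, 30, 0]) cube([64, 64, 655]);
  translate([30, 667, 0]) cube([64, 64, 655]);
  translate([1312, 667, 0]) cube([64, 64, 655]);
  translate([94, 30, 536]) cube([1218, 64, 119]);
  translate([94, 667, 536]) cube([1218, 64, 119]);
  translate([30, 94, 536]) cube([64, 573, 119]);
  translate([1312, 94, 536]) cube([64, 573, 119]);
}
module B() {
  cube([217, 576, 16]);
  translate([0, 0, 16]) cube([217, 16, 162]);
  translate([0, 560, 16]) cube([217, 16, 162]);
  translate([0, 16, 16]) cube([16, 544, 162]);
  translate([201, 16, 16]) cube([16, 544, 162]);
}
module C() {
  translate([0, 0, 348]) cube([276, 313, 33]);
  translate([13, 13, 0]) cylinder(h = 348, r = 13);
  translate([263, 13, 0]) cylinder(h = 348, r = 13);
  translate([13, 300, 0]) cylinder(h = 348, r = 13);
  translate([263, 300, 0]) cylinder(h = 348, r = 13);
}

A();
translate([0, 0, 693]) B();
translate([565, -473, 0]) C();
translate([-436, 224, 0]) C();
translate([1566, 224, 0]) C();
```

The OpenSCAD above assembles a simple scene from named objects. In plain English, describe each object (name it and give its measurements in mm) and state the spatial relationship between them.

A is a rectangular dining table. The top is 1406×761×38 mm with its upper surface at z = 693 mm. It stands on four 64×64 mm square legs, each inset 30 mm from the nearest pair of top edges, running from the floor to the underside of the top. Four apron rails, 64 mm thick and 119 mm tall, run between adjacent legs with their top edges flush with the underside of the top and their outer faces flush with the legs' outer faces.

B is an open storage box with external size 217×576×178 mm and wall thickness 16 mm (the base is also 16 mm thick). The base covers the whole footprint; the four walls stand on the base, with the y-facing walls full-width and the x-facing walls fitting between their inner faces.

C is a four-legged stool. The seat is 276×313 mm, 33 mm thick, top at z = 381 mm. It stands on four round legs, each 26 mm in diameter, from z = 0 to the seat underside, each leg's axis is inset half a diameter from the nearest pair of seat edges (so the leg's bounding box is flush with the corner).

The open box is on top of the table. Three stools sit around the table at the −y, −x, +x sides.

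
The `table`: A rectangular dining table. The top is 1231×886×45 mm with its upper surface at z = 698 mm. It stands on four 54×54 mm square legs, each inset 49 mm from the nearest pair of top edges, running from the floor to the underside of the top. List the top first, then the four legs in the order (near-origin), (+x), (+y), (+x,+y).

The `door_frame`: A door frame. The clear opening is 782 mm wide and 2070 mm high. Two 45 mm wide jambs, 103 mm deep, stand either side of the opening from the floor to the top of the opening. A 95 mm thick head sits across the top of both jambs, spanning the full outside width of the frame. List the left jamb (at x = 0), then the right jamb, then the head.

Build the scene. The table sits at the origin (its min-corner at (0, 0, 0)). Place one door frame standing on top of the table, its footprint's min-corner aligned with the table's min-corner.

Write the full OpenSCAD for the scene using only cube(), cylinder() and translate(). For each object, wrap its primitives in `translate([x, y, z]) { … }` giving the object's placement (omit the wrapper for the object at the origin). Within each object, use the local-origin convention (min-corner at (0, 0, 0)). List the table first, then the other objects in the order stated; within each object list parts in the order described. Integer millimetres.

translate([0, 0, 653]) cube([1231, 886, 45]);
translate([49, 49, 0]) cube([54, 54, 653]);
translate([1128, 49, 0]) cube([54, 54, 653]);
translate([49, 783, 0]) cube([54, 54, 653]);
translate([1128, 783, 0]) cube([54, 54, 653]);
translate([0, 0, 698]) {
  cube([45, 103, 2070]);
  translate([827, 0, 0]) cube([45, 103, 2070]);
  translate([0, 0, 2070]) cube([872, 103, 95]);
}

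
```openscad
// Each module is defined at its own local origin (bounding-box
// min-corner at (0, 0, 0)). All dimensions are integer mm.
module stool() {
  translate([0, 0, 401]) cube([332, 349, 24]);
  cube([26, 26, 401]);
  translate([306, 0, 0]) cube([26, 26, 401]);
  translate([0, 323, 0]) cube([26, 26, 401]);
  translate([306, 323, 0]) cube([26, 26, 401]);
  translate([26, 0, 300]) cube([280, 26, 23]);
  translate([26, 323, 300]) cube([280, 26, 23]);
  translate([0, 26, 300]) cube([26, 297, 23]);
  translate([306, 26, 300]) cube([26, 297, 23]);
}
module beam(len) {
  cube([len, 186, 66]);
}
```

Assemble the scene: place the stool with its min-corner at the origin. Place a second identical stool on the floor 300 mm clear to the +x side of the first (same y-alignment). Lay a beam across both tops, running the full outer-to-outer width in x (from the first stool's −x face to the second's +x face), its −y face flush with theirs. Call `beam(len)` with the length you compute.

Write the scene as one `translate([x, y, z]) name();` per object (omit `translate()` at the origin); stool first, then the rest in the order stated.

stool();
translate([632, 0, 0]) stool();
translate([0, 0, 425]) beam(964);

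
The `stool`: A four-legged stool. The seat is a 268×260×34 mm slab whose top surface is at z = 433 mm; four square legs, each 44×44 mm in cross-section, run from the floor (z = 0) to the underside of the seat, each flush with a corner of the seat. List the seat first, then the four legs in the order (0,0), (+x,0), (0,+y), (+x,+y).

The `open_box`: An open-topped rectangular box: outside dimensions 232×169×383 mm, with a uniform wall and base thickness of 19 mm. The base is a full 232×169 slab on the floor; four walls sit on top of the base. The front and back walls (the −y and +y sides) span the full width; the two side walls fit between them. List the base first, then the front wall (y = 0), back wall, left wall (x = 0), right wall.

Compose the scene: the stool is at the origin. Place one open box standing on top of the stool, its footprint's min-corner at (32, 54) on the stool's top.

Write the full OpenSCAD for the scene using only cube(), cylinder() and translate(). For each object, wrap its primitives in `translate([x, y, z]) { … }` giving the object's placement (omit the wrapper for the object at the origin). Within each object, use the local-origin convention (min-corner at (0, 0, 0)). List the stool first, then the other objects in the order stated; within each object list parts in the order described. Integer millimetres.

translate([0, 0, 399]) cube([268, 260, 34]);
cube([44, 44, 399]);
translate([224, 0, 0]) cube([44, 44, 399]);
translate([0, 216, 0]) cube([44, 44, 399]);
translate([224, 216, 0]) cube([44, 44, 399]);
translate([32, 54, 433]) {
  cube([232, 169, 19]);
  translate([0, 0, 19]) cube([232, 19, 364]);
  translate([0, 150, 19]) cube([232, 19, 364]);
  translate([0, 19, 19]) cube([19, 131, 364]);
  translate([213, 19, 19]) cube([19, 131, 364]);
}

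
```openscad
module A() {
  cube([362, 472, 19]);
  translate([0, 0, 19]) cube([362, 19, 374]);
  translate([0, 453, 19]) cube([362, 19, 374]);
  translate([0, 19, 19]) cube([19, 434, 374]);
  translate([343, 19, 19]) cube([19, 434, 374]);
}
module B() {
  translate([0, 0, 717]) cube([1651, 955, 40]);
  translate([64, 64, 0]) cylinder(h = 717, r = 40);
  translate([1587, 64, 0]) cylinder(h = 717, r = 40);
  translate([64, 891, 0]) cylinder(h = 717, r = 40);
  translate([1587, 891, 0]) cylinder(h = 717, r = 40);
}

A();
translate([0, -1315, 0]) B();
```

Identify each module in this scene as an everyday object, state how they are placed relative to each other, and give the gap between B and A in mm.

A is an open box. B is a table. The table is on the floor beside the open box on its −y side. The gap between the table and the open box is 360 mm.

The table's nearest face is 360 mm from the open box's −y face.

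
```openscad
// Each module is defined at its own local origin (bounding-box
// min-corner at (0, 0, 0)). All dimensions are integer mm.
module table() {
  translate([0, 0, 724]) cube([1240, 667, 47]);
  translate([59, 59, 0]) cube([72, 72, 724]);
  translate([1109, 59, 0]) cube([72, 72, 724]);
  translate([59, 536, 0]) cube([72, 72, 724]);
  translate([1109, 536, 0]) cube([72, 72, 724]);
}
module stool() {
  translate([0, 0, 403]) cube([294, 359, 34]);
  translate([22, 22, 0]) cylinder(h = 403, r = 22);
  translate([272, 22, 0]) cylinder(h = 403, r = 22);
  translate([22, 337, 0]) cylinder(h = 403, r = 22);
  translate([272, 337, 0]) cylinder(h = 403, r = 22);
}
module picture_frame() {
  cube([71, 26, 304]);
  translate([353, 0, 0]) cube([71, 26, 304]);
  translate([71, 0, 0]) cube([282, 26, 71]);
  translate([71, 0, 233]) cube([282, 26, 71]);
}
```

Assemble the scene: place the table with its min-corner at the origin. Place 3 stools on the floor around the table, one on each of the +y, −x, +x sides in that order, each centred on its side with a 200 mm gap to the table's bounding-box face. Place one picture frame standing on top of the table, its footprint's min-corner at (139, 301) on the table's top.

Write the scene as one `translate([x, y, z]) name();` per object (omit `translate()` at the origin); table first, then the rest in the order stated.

table();
translate([473, 867, 0]) stool();
translate([-494, 154, 0]) stool();
translate([1440, 154, 0]) stool();
translate([139, 301, 771]) picture_frame();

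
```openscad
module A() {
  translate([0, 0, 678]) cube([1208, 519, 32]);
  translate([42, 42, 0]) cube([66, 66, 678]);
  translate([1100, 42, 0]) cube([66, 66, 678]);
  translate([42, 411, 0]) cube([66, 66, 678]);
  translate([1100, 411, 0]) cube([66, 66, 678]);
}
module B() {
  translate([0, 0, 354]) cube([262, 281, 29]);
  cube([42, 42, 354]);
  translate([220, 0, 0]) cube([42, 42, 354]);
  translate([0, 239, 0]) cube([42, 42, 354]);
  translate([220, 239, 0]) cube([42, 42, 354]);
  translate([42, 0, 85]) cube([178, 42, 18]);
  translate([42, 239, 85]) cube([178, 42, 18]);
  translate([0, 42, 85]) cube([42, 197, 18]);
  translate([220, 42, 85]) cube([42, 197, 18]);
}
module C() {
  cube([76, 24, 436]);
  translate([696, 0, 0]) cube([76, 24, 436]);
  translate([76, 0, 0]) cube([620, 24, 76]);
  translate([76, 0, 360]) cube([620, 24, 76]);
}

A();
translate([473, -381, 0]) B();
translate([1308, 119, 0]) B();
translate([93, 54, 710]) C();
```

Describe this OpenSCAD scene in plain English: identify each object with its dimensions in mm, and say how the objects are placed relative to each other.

A is a table: top 1208 mm (x) × 519 mm (y), 32 mm thick, upper face at z = 710 mm, on four 66×66 mm square legs, each inset 42 mm from the nearest pair of top edges, running from z = 0 to the bottom of the top.

B is a simple wooden stool: a rectangular seat 262 mm (x) by 281 mm (y), 29 mm thick, top face at z = 383 mm, on four square legs, each 42×42 mm in cross-section. The legs rest on z = 0, each flush with a corner of the seat. Four stretchers, 42 mm wide and 18 mm tall, connect adjacent legs with their undersides at z = 85 mm, each running between the inner faces of the legs it joins and aligned with the legs' outer faces on the other axis.

C is a rectangular picture frame lying in the x–z plane (depth along y). The opening is 620 mm wide (x) by 284 mm tall (z), surrounded by a border 76 mm wide on all four sides. The frame is 24 mm deep and is made of two full-height vertical stiles with two horizontal rails fitted between them.

Two stools sit around the table at the −y, +x sides. The picture frame is on top of the table.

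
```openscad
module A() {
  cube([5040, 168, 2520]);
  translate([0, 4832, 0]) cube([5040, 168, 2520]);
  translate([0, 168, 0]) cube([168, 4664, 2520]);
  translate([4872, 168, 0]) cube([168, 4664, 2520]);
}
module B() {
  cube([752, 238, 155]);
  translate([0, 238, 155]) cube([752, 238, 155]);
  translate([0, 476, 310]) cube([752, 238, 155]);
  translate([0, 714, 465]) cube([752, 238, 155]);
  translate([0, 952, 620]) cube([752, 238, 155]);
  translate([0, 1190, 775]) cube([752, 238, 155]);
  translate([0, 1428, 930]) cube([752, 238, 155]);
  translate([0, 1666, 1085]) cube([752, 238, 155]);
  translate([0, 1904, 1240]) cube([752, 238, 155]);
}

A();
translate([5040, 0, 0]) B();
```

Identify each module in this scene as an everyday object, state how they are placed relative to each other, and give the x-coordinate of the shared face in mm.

A is a house frame. B is a staircase. The staircase is against the house frame's +x side, with their −y faces flush. The x-coordinate of the shared face is 5040 mm.

The house frame's +x face and the staircase's −x face are both at x = 5040 mm.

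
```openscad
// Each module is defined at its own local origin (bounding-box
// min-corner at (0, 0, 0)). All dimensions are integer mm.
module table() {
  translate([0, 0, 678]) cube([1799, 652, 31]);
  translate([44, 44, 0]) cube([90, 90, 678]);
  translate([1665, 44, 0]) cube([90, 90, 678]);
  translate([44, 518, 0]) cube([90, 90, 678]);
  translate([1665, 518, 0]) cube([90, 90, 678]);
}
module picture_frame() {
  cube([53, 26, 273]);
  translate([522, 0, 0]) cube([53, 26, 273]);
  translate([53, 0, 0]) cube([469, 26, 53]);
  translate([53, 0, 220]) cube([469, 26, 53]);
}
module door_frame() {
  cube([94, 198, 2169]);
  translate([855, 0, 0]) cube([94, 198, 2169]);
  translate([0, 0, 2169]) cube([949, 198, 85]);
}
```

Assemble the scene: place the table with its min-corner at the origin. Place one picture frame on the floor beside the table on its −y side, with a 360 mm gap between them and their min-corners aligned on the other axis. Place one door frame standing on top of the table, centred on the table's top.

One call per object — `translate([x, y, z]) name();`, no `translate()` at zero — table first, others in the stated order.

table();
translate([0, -386, 0]) picture_frame();
translate([425, 227, 709]) door_frame();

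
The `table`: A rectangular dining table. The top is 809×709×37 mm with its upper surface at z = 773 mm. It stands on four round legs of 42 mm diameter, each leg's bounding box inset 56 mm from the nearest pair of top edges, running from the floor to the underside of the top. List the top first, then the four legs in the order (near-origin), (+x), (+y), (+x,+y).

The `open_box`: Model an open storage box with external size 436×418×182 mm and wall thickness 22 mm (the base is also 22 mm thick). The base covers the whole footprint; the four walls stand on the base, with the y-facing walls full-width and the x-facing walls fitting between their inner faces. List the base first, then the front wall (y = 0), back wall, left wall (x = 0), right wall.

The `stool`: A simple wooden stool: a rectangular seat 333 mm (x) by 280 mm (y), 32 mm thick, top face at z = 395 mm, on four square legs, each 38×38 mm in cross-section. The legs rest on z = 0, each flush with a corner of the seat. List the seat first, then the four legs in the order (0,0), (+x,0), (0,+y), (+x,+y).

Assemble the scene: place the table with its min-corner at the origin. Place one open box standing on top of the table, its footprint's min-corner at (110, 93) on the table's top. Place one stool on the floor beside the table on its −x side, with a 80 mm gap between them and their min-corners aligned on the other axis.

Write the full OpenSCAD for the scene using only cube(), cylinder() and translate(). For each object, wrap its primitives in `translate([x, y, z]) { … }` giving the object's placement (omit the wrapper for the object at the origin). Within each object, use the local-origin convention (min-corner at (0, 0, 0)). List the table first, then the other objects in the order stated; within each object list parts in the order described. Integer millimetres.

translate([0, 0, 736]) cube([809, 709, 37]);
translate([77, 77, 0]) cylinder(h = 736, r = 21);
translate([732, 77, 0]) cylinder(h = 736, r = 21);
translate([77, 632, 0]) cylinder(h = 736, r = 21);
translate([732, 632, 0]) cylinder(h = 736, r = 21);
translate([110, 93, 773]) {
  cube([436, 418, 22]);
  translate([0, 0, 22]) cube([436, 22, 160]);
  translate([0, 396, 22]) cube([436, 22, 160]);
  translate([0, 22, 22]) cube([22, 374, 160]);
  translate([414, 22, 22]) cube([22, 374, 160]);
}
translate([-413, 0, 0]) {
  translate([0, 0, 363]) cube([333, 280, 32]);
  cube([38, 38, 363]);
  translate([295, 0, 0]) cube([38, 38, 363]);
  translate([0, 242, 0]) cube([38, 38, 363]);
  translate([295, 242, 0]) cube([38, 38, 363]);
}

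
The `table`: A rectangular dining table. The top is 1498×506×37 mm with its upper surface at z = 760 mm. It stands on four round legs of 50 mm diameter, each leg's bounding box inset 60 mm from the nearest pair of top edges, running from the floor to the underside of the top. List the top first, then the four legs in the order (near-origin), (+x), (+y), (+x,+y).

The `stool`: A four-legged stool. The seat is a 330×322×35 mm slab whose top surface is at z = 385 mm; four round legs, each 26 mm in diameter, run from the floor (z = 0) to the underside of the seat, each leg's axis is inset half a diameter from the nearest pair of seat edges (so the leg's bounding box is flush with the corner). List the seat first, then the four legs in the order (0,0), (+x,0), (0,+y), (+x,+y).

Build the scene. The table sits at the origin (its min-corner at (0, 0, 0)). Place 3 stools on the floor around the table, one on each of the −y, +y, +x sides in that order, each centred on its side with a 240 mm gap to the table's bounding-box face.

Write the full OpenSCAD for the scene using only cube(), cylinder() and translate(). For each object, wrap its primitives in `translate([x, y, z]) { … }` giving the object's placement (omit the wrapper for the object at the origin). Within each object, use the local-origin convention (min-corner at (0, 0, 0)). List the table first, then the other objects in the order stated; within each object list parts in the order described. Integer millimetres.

translate([0, 0, 723]) cube([1498, 506, 37]);
translate([85, 85, 0]) cylinder(h = 723, r = 25);
translate([1413, 85, 0]) cylinder(h = 723, r = 25);
translate([85, 421, 0]) cylinder(h = 723, r = 25);
translate([1413, 421, 0]) cylinder(h = 723, r = 25);
translate([584, -562, 0]) {
  translate([0, 0, 350]) cube([330, 322, 35]);
  translate([13, 13, 0]) cylinder(h = 350, r = 13);
  translate([317, 13, 0]) cylinder(h = 350, r = 13);
  translate([13, 309, 0]) cylinder(h = 350, r = 13);
  translate([317, 309, 0]) cylinder(h = 350, r = 13);
}
translate([584, 746, 0]) {
  translate([0, 0, 350]) cube([330, 322, 35]);
  translate([13, 13, 0]) cylinder(h = 350, r = 13);
  translate([317, 13, 0]) cylinder(h = 350, r = 13);
  translate([13, 309, 0]) cylinder(h = 350, r = 13);
  translate([317, 309, 0]) cylinder(h = 350, r = 13);
}
translate([1738, 92, 0]) {
  translate([0, 0, 350]) cube([330, 322, 35]);
  translate([13, 13, 0]) cylinder(h = 350, r = 13);
  translate([317, 13, 0]) cylinder(h = 350, r = 13);
  translate([13, 309, 0]) cylinder(h = 350, r = 13);
  translate([317, 309, 0]) cylinder(h = 350, r = 13);
}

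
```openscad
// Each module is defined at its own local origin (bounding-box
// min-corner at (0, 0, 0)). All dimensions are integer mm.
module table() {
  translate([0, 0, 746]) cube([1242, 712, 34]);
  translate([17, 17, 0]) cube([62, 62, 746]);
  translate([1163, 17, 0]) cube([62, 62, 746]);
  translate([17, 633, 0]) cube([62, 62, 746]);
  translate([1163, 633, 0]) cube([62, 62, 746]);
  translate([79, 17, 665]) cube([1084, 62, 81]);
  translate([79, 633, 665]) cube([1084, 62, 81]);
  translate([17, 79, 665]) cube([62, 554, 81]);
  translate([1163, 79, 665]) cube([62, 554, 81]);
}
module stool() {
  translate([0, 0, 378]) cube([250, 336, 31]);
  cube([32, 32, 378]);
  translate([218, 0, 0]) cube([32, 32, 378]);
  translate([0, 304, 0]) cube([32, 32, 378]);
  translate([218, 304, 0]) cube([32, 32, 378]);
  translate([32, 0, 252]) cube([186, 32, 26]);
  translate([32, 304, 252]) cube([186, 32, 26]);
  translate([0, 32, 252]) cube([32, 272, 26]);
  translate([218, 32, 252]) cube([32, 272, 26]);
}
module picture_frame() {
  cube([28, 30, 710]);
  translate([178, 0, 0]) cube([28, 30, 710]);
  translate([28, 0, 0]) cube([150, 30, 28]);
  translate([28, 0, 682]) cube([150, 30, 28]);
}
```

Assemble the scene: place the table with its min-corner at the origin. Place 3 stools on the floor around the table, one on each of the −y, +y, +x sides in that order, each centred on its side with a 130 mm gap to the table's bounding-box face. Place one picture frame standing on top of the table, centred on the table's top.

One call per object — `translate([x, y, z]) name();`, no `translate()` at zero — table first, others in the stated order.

table();
translate([496, -466, 0]) stool();
translate([496, 842, 0]) stool();
translate([1372, 188, 0]) stool();
translate([518, 341, 780]) picture_frame();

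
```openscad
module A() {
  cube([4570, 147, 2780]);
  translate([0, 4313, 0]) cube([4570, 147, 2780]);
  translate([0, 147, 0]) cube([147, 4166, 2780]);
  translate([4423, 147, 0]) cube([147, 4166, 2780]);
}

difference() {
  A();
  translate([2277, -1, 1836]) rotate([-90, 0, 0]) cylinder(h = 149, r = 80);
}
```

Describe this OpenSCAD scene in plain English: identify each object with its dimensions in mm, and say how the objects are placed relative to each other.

A is a box-shaped house frame (walls only): outside footprint 4570×4460 mm, wall height 2780 mm, wall thickness 147 mm. The two y-facing walls run the full x-width; the two x-facing walls fit between the inner faces of the y-facing walls.

The house frame has a circular hole of radius 80 mm through its front wall, centred at (x = 2277, z = 1836).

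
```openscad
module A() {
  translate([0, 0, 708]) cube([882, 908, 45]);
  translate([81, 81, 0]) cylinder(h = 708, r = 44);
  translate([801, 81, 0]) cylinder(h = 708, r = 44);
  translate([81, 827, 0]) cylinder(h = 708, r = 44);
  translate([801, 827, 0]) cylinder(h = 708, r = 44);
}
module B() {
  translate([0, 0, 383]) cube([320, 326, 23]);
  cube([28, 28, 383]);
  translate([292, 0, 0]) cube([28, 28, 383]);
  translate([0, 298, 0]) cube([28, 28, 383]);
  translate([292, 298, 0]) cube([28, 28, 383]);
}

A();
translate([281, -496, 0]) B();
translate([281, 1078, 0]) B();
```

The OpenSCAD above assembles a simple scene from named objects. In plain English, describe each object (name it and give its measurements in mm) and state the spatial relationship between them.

A is a rectangular dining table. The top is 882×908×45 mm with its upper surface at z = 753 mm. It stands on four round legs of 88 mm diameter, each leg's bounding box inset 37 mm from the nearest pair of top edges, running from the floor to the underside of the top.

B is a four-legged stool. The seat is 320×326 mm, 23 mm thick, top at z = 406 mm. It stands on four square legs, each 28×28 mm in cross-section, from z = 0 to the seat underside, each flush with a corner of the seat.

Two stools sit around the table at the −y, +y sides.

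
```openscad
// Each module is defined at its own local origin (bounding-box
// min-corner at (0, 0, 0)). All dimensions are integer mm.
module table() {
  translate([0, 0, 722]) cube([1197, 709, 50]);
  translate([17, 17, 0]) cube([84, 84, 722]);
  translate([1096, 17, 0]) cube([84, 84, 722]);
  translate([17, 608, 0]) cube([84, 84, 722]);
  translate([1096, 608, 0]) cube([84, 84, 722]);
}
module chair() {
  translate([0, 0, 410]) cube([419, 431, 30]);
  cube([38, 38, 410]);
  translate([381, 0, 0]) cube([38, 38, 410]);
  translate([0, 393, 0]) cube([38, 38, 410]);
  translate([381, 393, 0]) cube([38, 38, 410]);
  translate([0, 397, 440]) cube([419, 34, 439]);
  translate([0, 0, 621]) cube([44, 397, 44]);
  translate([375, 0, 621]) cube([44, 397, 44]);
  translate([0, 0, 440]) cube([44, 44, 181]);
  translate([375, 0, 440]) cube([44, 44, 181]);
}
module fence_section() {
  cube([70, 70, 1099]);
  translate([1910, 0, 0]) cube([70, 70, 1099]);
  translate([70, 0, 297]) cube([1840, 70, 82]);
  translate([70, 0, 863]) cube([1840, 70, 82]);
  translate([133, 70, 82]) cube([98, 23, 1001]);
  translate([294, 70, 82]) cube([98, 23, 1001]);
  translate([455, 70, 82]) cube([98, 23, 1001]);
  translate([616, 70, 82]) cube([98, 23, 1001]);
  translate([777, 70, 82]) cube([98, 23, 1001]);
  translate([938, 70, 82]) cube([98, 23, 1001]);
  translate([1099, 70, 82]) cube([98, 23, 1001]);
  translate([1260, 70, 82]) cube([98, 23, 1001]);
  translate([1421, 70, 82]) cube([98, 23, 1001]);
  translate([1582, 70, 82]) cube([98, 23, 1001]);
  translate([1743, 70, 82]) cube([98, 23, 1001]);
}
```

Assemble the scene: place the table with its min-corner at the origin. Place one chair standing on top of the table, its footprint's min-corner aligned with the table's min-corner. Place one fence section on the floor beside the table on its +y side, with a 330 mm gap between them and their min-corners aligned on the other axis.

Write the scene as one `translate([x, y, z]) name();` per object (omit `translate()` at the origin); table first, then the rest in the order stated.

table();
translate([0, 0, 772]) chair();
translate([0, 1039, 0]) fence_section();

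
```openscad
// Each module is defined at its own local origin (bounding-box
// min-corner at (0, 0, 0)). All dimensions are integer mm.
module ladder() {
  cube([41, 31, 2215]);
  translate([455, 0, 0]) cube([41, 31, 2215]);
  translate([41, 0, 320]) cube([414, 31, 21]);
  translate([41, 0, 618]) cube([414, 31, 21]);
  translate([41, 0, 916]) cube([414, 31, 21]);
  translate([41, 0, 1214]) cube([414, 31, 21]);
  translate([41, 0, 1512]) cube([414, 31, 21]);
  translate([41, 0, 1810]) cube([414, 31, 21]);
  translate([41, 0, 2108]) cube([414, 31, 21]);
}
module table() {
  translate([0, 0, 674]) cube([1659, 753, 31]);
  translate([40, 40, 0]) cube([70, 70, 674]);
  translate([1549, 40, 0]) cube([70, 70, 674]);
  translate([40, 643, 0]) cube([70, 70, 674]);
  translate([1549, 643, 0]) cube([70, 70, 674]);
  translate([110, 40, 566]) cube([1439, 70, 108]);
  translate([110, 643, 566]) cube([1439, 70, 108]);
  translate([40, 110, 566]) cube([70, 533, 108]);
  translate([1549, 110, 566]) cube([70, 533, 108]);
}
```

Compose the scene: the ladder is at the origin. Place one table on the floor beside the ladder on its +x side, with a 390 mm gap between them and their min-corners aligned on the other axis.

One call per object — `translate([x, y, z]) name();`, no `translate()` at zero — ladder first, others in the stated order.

ladder();
translate([886, 0, 0]) table();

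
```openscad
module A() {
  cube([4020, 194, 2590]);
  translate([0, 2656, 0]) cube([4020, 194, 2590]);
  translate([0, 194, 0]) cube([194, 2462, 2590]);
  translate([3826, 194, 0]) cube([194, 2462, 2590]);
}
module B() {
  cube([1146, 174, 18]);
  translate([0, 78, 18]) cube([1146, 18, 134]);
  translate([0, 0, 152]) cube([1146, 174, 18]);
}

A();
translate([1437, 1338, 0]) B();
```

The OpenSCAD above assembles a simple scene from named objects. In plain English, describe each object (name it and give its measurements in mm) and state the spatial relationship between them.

A is a box-shaped house frame (walls only): outside footprint 4020×2850 mm, wall height 2590 mm, wall thickness 194 mm. The two y-facing walls run the full x-width; the two x-facing walls fit between the inner faces of the y-facing walls.

B is an I-beam lying along x, 1146 mm long. Overall section height 170 mm. Two flanges 174 mm wide (y) and 18 mm thick, one on the floor and one at the top; a web 18 mm thick runs between them, centred on the flange width.

The I-beam sits inside the house frame, centred.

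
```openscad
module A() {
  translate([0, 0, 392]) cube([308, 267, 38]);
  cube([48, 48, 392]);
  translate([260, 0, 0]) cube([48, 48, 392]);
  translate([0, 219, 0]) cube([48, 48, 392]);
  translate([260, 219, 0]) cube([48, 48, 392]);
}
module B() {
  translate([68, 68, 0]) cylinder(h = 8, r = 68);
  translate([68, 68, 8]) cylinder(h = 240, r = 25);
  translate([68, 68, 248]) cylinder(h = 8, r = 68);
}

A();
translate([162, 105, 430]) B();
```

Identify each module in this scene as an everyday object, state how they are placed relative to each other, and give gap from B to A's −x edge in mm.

The spool's min-x is at 162; the stool's min-x is 0; gap = 162 mm.

A is a stool. B is a spool. The spool is on top of the stool. The gap from the spool to the stool's −x edge is 162 mm.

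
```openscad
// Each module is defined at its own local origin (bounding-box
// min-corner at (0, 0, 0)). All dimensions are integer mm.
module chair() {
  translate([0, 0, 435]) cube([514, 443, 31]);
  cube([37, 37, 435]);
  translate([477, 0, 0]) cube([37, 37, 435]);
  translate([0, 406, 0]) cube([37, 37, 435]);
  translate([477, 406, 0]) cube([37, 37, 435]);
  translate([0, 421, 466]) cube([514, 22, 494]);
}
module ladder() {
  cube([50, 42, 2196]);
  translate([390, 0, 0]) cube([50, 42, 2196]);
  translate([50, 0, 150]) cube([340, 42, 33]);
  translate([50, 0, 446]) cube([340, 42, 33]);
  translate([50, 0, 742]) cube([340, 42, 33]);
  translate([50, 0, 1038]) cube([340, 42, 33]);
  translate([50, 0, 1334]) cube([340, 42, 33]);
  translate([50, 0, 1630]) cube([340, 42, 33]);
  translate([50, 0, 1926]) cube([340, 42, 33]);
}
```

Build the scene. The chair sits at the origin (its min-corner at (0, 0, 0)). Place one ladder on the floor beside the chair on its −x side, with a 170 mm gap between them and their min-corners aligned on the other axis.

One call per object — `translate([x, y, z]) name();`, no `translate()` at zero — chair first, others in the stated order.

chair();
translate([-610, 0, 0]) ladder();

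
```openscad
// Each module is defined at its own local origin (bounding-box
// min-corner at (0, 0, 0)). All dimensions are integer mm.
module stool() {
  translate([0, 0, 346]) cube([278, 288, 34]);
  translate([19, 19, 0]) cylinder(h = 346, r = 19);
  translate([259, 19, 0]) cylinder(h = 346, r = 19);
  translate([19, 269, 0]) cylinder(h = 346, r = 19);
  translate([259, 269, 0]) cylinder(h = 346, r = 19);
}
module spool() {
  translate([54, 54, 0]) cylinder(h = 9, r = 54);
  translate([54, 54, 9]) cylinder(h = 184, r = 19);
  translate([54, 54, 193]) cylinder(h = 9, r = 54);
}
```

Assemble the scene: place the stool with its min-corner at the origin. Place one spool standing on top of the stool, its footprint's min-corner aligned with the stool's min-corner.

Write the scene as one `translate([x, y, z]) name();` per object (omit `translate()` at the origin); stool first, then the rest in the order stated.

stool();
translate([0, 0, 380]) spool();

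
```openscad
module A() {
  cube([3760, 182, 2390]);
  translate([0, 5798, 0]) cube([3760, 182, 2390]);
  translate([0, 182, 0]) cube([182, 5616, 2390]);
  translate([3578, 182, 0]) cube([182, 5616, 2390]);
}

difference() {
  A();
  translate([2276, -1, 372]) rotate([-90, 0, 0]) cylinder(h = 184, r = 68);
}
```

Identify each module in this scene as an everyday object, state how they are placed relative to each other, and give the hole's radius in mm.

The subtracted cylinder has r = 68 mm.

A is a house frame. The house frame has a circular hole through its front wall. The hole's radius is 68 mm.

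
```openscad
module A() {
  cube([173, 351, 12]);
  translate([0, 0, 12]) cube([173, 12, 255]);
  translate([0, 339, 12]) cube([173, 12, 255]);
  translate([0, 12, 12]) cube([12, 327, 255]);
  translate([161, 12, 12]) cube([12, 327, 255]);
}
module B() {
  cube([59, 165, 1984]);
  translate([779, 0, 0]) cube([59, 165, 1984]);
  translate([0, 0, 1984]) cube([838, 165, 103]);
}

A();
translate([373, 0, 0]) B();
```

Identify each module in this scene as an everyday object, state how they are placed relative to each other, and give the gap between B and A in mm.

A is an open box. B is a door frame. The door frame is on the floor beside the open box on its +x side. The gap between the door frame and the open box is 200 mm.

The door frame's nearest face is 200 mm from the open box's +x face.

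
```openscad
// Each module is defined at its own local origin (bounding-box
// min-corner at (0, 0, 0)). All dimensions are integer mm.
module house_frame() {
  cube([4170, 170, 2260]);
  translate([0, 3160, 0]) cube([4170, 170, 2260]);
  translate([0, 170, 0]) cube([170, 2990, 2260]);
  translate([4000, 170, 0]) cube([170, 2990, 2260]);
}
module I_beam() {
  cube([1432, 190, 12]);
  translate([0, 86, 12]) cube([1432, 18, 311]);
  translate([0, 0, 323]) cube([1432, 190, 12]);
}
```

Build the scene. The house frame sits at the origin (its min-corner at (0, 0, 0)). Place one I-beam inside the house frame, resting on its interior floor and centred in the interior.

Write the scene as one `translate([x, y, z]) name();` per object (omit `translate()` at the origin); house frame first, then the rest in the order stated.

house_frame();
translate([1369, 1570, 0]) I_beam();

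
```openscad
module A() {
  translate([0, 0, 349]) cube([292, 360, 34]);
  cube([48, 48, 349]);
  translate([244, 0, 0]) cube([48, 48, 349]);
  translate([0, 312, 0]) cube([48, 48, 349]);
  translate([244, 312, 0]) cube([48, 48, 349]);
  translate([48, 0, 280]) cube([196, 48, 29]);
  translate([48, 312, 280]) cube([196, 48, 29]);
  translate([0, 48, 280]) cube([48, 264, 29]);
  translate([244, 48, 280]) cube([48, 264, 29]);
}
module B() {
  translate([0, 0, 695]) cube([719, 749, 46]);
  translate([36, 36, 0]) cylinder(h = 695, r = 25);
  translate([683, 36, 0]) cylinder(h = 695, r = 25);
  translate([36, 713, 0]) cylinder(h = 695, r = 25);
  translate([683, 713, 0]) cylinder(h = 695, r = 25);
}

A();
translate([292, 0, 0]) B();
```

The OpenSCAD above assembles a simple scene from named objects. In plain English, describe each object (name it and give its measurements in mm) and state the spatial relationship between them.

A is a four-legged stool. The seat is a 292×360×34 mm slab whose top surface is at z = 383 mm; four square legs, each 48×48 mm in cross-section, run from the floor (z = 0) to the underside of the seat, each flush with a corner of the seat. Four stretchers, 48 mm wide and 29 mm tall, connect adjacent legs with their undersides at z = 280 mm, each running between the inner faces of the legs it joins and aligned with the legs' outer faces on the other axis.

B is a table: top 719 mm (x) × 749 mm (y), 46 mm thick, upper face at z = 741 mm, on four round legs of 50 mm diameter, each leg's bounding box inset 11 mm from the nearest pair of top edges, running from z = 0 to the bottom of the top.

The table is against the stool's +x side, with their −y faces flush.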